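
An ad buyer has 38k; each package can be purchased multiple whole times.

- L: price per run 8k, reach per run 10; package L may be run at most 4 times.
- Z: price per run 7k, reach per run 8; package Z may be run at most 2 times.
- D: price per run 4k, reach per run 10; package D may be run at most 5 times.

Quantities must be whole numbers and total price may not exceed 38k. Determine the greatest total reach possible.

This is a bounded integer knapsack.
D has the best ratio (10/4); taking only D gives at most 5×10 = 50 (stopped by the supply cap of 5).
Mixing does better — 2×L and 5×D: price 36 ≤ 38, reach 2·10 + 5·10 = 70.

70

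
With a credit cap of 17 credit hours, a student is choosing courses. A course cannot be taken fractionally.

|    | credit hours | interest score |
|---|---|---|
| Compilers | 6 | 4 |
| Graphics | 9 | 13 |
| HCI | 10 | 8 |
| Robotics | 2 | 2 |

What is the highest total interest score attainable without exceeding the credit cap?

Treat it as a binary knapsack problem.
Graphics + Robotics: credit hours 9 + 2 = 11 ≤ 17, interest score 13 + 2 = 15.
Compilers + Graphics: credit hours 6 + 9 = 15 ≤ 17, interest score 4 + 13 = 17.
Compilers + Graphics + Robotics: credit hours 6 + 9 + 2 = 17 ≤ 17, interest score 4 + 13 + 2 = 19.
Best is Compilers, Graphics, and Robotics with total interest score 19.

19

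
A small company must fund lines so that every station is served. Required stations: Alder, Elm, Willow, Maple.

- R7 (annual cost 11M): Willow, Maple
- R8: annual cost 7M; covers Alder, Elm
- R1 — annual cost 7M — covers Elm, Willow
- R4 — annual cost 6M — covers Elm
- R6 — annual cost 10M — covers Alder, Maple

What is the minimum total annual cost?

This is an integer covering problem.
Choose R1 and R6: together they cover Alder, Elm, Willow, Maple — every station.
Total annual cost: 7 + 10 = 17.

17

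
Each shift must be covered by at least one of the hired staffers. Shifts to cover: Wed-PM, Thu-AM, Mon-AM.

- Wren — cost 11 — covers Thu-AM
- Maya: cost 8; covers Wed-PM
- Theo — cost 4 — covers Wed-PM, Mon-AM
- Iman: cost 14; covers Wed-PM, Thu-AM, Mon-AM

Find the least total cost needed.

14

This is a weighted set-cover instance.
The greedy cost-per-new-shift heuristic would pick Theo and Wren for 15, but a cheaper cover exists.
Iman alone covers Wed-PM, Thu-AM, Mon-AM — every shift.
Total cost: 14.
No cover costs less than 14.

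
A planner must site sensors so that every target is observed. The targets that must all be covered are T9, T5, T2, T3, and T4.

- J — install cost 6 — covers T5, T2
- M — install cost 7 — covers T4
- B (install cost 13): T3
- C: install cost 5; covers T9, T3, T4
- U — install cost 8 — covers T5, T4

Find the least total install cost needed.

This is a weighted set-cover instance.
Choose J and C: together they cover T9, T5, T2, T3, T4 — every target.
Total install cost: 6 + 5 = 11.
No cover costs less than 11.

11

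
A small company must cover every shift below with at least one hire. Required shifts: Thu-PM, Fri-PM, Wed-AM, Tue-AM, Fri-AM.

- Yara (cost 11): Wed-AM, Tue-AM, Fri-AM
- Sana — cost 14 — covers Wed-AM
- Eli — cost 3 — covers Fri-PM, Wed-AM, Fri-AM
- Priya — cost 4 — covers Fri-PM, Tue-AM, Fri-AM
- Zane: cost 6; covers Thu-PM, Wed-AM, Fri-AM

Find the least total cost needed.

Choose Priya and Zane: together they cover Thu-PM, Fri-PM, Wed-AM, Tue-AM, Fri-AM — every shift.
Total cost: 4 + 6 = 10.

10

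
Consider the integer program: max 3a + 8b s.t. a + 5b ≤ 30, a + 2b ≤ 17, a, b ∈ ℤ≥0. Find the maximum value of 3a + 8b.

59

(a,b)=(9,4): 1·9+5·4=29≤30, 1·9+2·4=17≤17, objective 59.
(a,b)=(8,4): 1·8+5·4=28≤30, 1·8+2·4=16≤17, objective 56.
(a,b)=(10,3): 1·10+5·3=25≤30, 1·10+2·3=16≤17, objective 54.
The best lattice point is (9,4), giving 59.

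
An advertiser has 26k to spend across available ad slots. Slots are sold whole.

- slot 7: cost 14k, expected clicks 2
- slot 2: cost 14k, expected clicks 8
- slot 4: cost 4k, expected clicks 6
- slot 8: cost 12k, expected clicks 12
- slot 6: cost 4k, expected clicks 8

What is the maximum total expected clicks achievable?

Allowing fractional choices, the relaxed optimum would be about 29.4, but ad slots are indivisible.
slot 4 + slot 8 + slot 6: cost 4 + 12 + 4 = 20 ≤ 26, expected clicks 6 + 12 + 8 = 26.
slot 8 + slot 6: cost 12 + 4 = 16 ≤ 26, expected clicks 12 + 8 = 20.
slot 2 + slot 4 + slot 6: cost 14 + 4 + 4 = 22 ≤ 26, expected clicks 8 + 6 + 8 = 22.
Best is slot 4, slot 8, and slot 6 with total expected clicks 26.

26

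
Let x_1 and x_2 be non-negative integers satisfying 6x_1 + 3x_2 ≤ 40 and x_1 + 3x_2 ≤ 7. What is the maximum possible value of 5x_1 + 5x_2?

Relaxing integrality, the LP optimum is 33.67 at (x_1,x_2) = (6.6, 0.133), which is not an integer point.
(x_1,x_2)=(6,0): 6·6+3·0=36≤40, 1·6+3·0=6≤7, objective 30.
(x_1,x_2)=(5,0): 6·5+3·0=30≤40, 1·5+3·0=5≤7, objective 25.
Maximum is 30 at (x_1,x_2)=(6,0).

30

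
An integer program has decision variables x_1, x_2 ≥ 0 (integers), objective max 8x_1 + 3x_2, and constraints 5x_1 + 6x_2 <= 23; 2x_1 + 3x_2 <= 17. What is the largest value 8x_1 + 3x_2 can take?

The continuous relaxation peaks at (4.6, 0) with value 36.80; rounding to a feasible lattice point costs some objective.
(x_1,x_2)=(4,0): 5·4+6·0=20≤23, 2·4+3·0=8≤17, objective 32.
(x_1,x_2)=(3,1): 5·3+6·1=21≤23, 2·3+3·1=9≤17, objective 27.
(x_1,x_2)=(3,0): 5·3+6·0=15≤23, 2·3+3·0=6≤17, objective 24.
Maximum is 32 at (x_1,x_2)=(4,0).

32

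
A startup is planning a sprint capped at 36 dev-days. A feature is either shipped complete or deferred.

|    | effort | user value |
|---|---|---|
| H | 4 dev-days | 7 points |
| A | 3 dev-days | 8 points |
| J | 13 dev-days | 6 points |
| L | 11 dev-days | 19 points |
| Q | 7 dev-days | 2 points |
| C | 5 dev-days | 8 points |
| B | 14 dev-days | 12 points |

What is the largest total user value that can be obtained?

48

Treat it as a binary knapsack problem.
H + A + L + B: effort 4 + 3 + 11 + 14 = 32 ≤ 36, user value 7 + 8 + 19 + 12 = 46.
H + A + J + L + C: effort 4 + 3 + 13 + 11 + 5 = 36 ≤ 36, user value 7 + 8 + 6 + 19 + 8 = 48.
A + L + C + B: effort 3 + 11 + 5 + 14 = 33 ≤ 36, user value 8 + 19 + 8 + 12 = 47.
Best is H, A, J, L, and C with total user value 48.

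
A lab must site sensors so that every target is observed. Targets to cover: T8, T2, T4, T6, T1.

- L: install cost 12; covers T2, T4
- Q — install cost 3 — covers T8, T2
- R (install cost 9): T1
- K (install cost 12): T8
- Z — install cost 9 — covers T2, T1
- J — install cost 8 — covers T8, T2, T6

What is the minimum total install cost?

29

The greedy cost-per-new-target heuristic would pick Q, J, R, and L for 32, but a cheaper cover exists.
Choose L, R, and J: together they cover T8, T2, T4, T6, T1 — every target.
Total install cost: 12 + 9 + 8 = 29.
No cover costs less than 29.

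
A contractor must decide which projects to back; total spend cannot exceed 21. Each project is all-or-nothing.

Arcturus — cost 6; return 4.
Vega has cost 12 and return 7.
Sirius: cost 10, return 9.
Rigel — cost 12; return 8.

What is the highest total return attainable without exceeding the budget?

13

Take Arcturus and Sirius: cost 6 + 10 = 16 ≤ 21, return 4 + 9 = 13.
No other feasible combination does better.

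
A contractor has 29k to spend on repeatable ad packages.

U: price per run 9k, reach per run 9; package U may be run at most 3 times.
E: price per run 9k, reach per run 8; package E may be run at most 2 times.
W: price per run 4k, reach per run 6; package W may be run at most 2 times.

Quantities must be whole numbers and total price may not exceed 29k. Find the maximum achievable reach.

30

Take 2×U and 2×W: price 26 ≤ 29, reach 2·9 + 2·6 = 30.
W has the best ratio (6/4) and is taken to its limit of 2; remaining capacity is filled optimally with the others.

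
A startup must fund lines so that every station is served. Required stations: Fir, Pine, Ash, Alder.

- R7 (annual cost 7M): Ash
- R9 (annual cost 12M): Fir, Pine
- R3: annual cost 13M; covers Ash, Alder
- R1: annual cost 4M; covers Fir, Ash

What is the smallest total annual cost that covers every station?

25

This is a weighted set-cover instance.
The greedy cost-per-new-station heuristic would pick R1, R9, and R3 for 29, but a cheaper cover exists.
Choose R9 and R3: together they cover Fir, Pine, Ash, Alder — every station.
Total annual cost: 12 + 13 = 25.
No cover costs less than 25.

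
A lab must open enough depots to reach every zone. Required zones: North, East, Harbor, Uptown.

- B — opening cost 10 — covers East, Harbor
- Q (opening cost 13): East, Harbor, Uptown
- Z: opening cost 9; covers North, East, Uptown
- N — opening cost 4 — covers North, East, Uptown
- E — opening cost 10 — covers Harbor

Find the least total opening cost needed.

Choose B and N: together they cover North, East, Harbor, Uptown — every zone.
Total opening cost: 10 + 4 = 14.
No cover costs less than 14.

14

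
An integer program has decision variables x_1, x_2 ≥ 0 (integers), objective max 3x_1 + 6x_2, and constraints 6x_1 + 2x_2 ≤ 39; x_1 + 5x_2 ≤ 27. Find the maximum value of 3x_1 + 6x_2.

Relaxing integrality, the LP optimum is 41.46 at (x_1,x_2) = (5.04, 4.39), which is not an integer point.
(x_1,x_2)=(5,4): 6·5+2·4=38≤39, 1·5+5·4=25≤27, objective 39.
(x_1,x_2)=(4,4): 6·4+2·4=32≤39, 1·4+5·4=24≤27, objective 36.
Maximum is 39 at (x_1,x_2)=(5,4).

39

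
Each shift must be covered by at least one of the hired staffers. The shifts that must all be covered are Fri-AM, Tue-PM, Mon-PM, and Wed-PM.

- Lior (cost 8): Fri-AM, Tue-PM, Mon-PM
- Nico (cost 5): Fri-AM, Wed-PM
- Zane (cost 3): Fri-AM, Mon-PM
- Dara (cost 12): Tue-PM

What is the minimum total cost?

The greedy cost-per-new-shift heuristic would pick Zane, Nico, and Lior for 16, but a cheaper cover exists.
Choose Lior and Nico: together they cover Fri-AM, Tue-PM, Mon-PM, Wed-PM — every shift.
Total cost: 8 + 5 = 13.
No cover costs less than 13.

13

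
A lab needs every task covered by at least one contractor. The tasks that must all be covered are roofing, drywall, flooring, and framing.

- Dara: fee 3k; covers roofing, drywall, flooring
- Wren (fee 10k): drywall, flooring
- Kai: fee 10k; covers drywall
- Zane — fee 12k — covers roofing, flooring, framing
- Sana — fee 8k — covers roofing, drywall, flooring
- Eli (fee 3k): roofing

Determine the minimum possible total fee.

15

Choose Dara and Zane: together they cover roofing, drywall, flooring, framing — every task.
Total fee: 3 + 12 = 15.
No cover costs less than 15.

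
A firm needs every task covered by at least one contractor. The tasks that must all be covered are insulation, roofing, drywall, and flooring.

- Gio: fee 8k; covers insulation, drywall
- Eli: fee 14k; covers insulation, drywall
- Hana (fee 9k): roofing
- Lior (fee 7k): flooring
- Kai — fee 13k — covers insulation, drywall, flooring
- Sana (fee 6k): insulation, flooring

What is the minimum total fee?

Choose Hana and Kai: together they cover insulation, roofing, drywall, flooring — every task.
Total fee: 9 + 13 = 22.

22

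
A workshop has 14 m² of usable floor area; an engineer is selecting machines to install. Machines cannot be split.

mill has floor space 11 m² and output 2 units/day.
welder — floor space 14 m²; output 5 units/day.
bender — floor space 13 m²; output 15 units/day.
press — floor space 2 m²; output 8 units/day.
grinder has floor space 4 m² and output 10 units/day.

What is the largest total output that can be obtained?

18

This is a 0-1 knapsack instance.
bender: floor space 13 ≤ 14, output 15.
grinder: floor space 4 ≤ 14, output 10.
press + grinder: floor space 2 + 4 = 6 ≤ 14, output 8 + 10 = 18.
Best is press and grinder with total output 18.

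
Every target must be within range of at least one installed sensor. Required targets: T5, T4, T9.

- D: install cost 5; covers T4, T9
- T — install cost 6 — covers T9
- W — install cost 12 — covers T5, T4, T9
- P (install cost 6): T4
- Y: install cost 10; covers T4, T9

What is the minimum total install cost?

12

The greedy cost-per-new-target heuristic would pick D and W for 17, but a cheaper cover exists.
W alone covers T5, T4, T9 — every target.
Total install cost: 12.
No cover costs less than 12.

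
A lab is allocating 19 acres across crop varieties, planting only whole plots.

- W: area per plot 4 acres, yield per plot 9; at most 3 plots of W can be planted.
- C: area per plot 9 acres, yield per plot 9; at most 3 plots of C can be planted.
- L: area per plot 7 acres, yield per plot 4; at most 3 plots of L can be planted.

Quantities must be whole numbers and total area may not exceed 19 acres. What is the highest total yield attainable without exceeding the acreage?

3×W and 1×L: area 19 ≤ 19, yield 3·9 + 1·4 = 31.
2×W and 1×C: area 17 ≤ 19, yield 2·9 + 1·9 = 27.
Best is 31.

31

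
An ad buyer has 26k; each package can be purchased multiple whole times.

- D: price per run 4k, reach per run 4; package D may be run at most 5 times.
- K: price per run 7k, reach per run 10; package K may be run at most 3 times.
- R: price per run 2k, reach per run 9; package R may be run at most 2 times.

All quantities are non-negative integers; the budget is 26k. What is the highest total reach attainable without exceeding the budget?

48

Take 3×K and 2×R: price 25 ≤ 26, reach 3·10 + 2·9 = 48.
R has the best ratio (9/2) and is taken to its limit of 2; remaining capacity is filled optimally with the others.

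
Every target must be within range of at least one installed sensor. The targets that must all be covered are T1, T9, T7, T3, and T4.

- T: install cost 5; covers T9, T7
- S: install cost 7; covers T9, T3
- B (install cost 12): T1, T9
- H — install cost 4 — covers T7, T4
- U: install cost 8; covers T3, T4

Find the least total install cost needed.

23

Choose S, B, and H: together they cover T1, T9, T7, T3, T4 — every target.
Total install cost: 7 + 12 + 4 = 23.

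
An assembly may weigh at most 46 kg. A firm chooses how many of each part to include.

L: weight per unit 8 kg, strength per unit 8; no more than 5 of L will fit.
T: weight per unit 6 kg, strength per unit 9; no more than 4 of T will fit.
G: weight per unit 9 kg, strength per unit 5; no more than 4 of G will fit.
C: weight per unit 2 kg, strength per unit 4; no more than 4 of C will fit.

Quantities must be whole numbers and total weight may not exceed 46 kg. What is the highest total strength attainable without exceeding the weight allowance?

This is a bounded integer knapsack.
2×L, 4×T, and 3×C: weight 46 ≤ 46, strength 2·8 + 4·9 + 3·4 = 64.
1×L, 4×T, and 4×C: weight 40 ≤ 46, strength 1·8 + 4·9 + 4·4 = 60.
Best is 64.

64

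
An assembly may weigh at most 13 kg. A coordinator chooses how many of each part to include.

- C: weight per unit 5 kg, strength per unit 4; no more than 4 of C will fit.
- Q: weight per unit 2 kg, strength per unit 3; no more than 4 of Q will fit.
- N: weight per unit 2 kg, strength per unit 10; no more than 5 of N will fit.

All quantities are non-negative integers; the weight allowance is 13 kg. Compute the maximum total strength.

N has the best ratio (10/2); taking only N gives at most 5×10 = 50 (stopped by the supply cap of 5).
Mixing does better — 1×Q and 5×N: weight 12 ≤ 13, strength 1·3 + 5·10 = 53.

53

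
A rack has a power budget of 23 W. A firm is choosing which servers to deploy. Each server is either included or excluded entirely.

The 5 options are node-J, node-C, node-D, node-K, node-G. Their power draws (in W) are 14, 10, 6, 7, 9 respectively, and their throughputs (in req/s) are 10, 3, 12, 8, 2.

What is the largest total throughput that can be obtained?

23

Treat it as a binary knapsack problem.
Allowing fractional choices, the relaxed optimum would be about 27.1, but servers are indivisible.
node-D + node-K + node-G: power draw 6 + 7 + 9 = 22 ≤ 23, throughput 12 + 8 + 2 = 22.
node-C + node-D + node-K: power draw 10 + 6 + 7 = 23 ≤ 23, throughput 3 + 12 + 8 = 23.
node-J + node-D: power draw 14 + 6 = 20 ≤ 23, throughput 10 + 12 = 22.
Best is node-C, node-D, and node-K with total throughput 23.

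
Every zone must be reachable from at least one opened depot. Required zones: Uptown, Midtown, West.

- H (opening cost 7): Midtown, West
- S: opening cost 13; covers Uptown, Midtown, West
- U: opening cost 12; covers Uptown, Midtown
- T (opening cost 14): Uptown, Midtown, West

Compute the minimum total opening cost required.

13

The greedy cost-per-new-zone heuristic would pick H and U for 19, but a cheaper cover exists.
S alone covers Uptown, Midtown, West — every zone.
Total opening cost: 13.
No cover costs less than 13.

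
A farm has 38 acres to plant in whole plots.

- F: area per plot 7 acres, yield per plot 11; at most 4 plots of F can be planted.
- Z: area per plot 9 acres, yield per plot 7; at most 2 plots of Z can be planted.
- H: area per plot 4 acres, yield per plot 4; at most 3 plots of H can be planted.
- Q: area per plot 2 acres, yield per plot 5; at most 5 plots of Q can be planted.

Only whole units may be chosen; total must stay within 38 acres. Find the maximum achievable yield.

This is a bounded integer knapsack.
Take 4×F and 5×Q: area 38 ≤ 38, yield 4·11 + 5·5 = 69.
Q has the best ratio (5/2) and is taken to its limit of 5; remaining capacity is filled optimally with the others.

69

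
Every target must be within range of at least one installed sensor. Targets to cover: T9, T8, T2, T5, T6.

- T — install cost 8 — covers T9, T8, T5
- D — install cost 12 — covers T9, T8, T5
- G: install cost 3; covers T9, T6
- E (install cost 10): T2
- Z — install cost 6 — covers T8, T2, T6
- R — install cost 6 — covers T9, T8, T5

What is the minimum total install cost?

12

Choose Z and R: together they cover T9, T8, T2, T5, T6 — every target.
Total install cost: 6 + 6 = 12.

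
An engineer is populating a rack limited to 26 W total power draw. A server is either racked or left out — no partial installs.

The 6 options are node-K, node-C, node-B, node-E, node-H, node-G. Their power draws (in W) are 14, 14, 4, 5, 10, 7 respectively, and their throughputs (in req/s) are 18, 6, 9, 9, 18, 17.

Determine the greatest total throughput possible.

53

node-B + node-H + node-G: power draw 4 + 10 + 7 = 21 ≤ 26, throughput 9 + 18 + 17 = 44.
node-E + node-H + node-G: power draw 5 + 10 + 7 = 22 ≤ 26, throughput 9 + 18 + 17 = 44.
node-B + node-E + node-H + node-G: power draw 4 + 5 + 10 + 7 = 26 ≤ 26, throughput 9 + 9 + 18 + 17 = 53.
Best is node-B, node-E, node-H, and node-G with total throughput 53.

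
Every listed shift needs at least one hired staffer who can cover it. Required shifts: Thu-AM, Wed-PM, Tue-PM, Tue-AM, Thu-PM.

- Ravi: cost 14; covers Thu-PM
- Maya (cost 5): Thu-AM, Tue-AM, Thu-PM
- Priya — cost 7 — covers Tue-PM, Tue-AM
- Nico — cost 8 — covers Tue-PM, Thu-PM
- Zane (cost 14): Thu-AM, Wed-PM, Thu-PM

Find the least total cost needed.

This is an integer covering problem.
The greedy cost-per-new-shift heuristic would pick Maya, Priya, and Zane for 26, but a cheaper cover exists.
Choose Priya and Zane: together they cover Thu-AM, Wed-PM, Tue-PM, Tue-AM, Thu-PM — every shift.
Total cost: 7 + 14 = 21.
No cover costs less than 21.

21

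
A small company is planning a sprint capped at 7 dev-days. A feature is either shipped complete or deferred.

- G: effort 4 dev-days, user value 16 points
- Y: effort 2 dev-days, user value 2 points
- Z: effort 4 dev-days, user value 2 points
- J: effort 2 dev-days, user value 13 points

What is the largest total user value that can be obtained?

Take G and J: effort 4 + 2 = 6 ≤ 7, user value 16 + 13 = 29.
No other feasible combination does better.

29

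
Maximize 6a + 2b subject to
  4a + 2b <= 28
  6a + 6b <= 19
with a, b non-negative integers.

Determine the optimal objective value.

(a,b)=(3,0): 4·3+2·0=12≤28, 6·3+6·0=18≤19, objective 18.
(a,b)=(2,1): 4·2+2·1=10≤28, 6·2+6·1=18≤19, objective 14.
The best lattice point is (3,0), giving 18.

18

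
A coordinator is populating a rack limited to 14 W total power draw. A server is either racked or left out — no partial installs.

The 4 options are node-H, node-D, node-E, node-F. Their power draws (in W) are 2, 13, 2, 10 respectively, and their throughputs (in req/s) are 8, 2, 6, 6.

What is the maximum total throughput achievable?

node-H + node-E: power draw 2 + 2 = 4 ≤ 14, throughput 8 + 6 = 14.
node-H + node-E + node-F: power draw 2 + 2 + 10 = 14 ≤ 14, throughput 8 + 6 + 6 = 20.
Best is node-H, node-E, and node-F with total throughput 20.

20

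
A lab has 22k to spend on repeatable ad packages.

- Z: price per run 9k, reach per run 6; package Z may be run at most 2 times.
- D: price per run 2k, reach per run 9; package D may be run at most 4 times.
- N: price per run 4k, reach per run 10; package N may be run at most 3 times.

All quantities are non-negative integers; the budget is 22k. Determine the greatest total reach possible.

This is a bounded integer knapsack.
D has the best ratio (9/2); taking only D gives at most 4×9 = 36 (stopped by the supply cap of 4).
Mixing does better — 4×D and 3×N: price 20 ≤ 22, reach 4·9 + 3·10 = 66.

66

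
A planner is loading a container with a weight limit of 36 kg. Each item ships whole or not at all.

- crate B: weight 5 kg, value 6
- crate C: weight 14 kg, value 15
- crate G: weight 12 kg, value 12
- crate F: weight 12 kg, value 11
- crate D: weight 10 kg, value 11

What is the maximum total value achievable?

38

crate C + crate F + crate D: weight 14 + 12 + 10 = 36 ≤ 36, value 15 + 11 + 11 = 37.
crate C + crate G + crate D: weight 14 + 12 + 10 = 36 ≤ 36, value 15 + 12 + 11 = 38.
Best is crate C, crate G, and crate D with total value 38.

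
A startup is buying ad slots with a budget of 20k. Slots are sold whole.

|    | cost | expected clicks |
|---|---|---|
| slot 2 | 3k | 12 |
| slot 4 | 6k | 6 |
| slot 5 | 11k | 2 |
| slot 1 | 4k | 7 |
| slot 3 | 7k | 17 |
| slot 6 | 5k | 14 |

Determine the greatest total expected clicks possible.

50

Allowing fractional choices, the relaxed optimum would be about 51.0, but ad slots are indivisible.
slot 2 + slot 1 + slot 3 + slot 6: cost 3 + 4 + 7 + 5 = 19 ≤ 20, expected clicks 12 + 7 + 17 + 14 = 50.
slot 2 + slot 4 + slot 1 + slot 3: cost 3 + 6 + 4 + 7 = 20 ≤ 20, expected clicks 12 + 6 + 7 + 17 = 42.
slot 2 + slot 3 + slot 6: cost 3 + 7 + 5 = 15 ≤ 20, expected clicks 12 + 17 + 14 = 43.
Best is slot 2, slot 1, slot 3, and slot 6 with total expected clicks 50.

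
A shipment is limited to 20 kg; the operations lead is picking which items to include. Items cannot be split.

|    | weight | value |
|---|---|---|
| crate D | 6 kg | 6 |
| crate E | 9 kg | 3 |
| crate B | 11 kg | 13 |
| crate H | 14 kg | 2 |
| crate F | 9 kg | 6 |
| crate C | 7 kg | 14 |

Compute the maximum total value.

27

This is a 0-1 knapsack instance.
crate B + crate C: weight 11 + 7 = 18 ≤ 20, value 13 + 14 = 27.
crate D + crate C: weight 6 + 7 = 13 ≤ 20, value 6 + 14 = 20.
Best is crate B and crate C with total value 27.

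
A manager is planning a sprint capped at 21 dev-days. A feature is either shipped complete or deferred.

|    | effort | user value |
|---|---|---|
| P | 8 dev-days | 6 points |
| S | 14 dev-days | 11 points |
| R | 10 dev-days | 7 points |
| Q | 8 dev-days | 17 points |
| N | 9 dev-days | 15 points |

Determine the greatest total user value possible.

32

Treat it as a binary knapsack problem.
Allowing fractional choices, the relaxed optimum would be about 35.1, but features are indivisible.
Q + N: effort 8 + 9 = 17 ≤ 21, user value 17 + 15 = 32.
R + Q: effort 10 + 8 = 18 ≤ 21, user value 7 + 17 = 24.
P + Q: effort 8 + 8 = 16 ≤ 21, user value 6 + 17 = 23.
Best is Q and N with total user value 32.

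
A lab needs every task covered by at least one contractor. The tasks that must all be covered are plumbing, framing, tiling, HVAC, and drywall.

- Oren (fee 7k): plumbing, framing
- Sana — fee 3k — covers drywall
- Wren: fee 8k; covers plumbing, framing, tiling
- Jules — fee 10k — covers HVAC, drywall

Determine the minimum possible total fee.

The greedy cost-per-new-task heuristic would pick Wren, Sana, and Jules for 21, but a cheaper cover exists.
Choose Wren and Jules: together they cover plumbing, framing, tiling, HVAC, drywall — every task.
Total fee: 8 + 10 = 18.
No cover costs less than 18.

18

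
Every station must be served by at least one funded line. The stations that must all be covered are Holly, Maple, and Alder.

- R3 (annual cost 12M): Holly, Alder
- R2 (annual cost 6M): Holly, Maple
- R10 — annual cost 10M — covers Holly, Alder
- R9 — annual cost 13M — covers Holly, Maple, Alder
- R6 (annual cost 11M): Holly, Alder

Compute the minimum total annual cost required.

13

This is a weighted set-cover instance.
The greedy cost-per-new-station heuristic would pick R2 and R10 for 16, but a cheaper cover exists.
R9 alone covers Holly, Maple, Alder — every station.
Total annual cost: 13.
No cover costs less than 13.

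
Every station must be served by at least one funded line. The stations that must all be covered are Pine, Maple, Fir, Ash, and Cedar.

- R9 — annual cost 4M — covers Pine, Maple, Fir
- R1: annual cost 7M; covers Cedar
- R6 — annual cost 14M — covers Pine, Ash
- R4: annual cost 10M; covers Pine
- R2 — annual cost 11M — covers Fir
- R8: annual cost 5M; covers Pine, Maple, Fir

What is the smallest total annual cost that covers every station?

This is an integer covering problem.
Choose R9, R1, and R6: together they cover Pine, Maple, Fir, Ash, Cedar — every station.
Total annual cost: 4 + 7 + 14 = 25.
No cover costs less than 25.

25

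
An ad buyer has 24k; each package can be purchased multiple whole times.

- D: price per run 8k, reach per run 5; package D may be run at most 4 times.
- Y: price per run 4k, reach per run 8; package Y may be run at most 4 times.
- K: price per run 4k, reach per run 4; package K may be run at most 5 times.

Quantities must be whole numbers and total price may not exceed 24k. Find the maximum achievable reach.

4×Y and 2×K: price 24 ≤ 24, reach 4·8 + 2·4 = 40.
1×D and 4×Y: price 24 ≤ 24, reach 1·5 + 4·8 = 37.
Best is 40.

40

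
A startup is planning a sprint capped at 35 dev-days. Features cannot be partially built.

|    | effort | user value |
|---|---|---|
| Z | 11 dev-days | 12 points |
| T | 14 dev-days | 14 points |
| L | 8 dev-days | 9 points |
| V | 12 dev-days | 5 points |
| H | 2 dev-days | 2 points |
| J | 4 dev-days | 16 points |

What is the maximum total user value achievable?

This is a 0-1 knapsack instance.
Z + T + H + J: effort 11 + 14 + 2 + 4 = 31 ≤ 35, user value 12 + 14 + 2 + 16 = 44.
Z + T + J: effort 11 + 14 + 4 = 29 ≤ 35, user value 12 + 14 + 16 = 42.
Z + L + V + J: effort 11 + 8 + 12 + 4 = 35 ≤ 35, user value 12 + 9 + 5 + 16 = 42.
Best is Z, T, H, and J with total user value 44.

44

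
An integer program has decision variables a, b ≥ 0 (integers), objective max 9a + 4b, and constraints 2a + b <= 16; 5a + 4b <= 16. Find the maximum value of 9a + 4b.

The continuous relaxation peaks at (3.2, 0) with value 28.80; rounding to a feasible lattice point costs some objective.
(a,b)=(3,0): 2·3+1·0=6≤16, 5·3+4·0=15≤16, objective 27.
(a,b)=(2,1): 2·2+1·1=5≤16, 5·2+4·1=14≤16, objective 22.
(a,b)=(2,0): 2·2+1·0=4≤16, 5·2+4·0=10≤16, objective 18.
The best lattice point is (3,0), giving 27.

27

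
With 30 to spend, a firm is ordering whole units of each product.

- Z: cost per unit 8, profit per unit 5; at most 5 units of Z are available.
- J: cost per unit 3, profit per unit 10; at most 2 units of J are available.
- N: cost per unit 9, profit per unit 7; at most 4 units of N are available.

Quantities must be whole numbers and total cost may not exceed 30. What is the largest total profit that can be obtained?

This is a bounded integer knapsack.
Take 3×Z and 2×J: cost 30 ≤ 30, profit 3·5 + 2·10 = 35.
J has the best ratio (10/3) and is taken to its limit of 2; remaining capacity is filled optimally with the others.

35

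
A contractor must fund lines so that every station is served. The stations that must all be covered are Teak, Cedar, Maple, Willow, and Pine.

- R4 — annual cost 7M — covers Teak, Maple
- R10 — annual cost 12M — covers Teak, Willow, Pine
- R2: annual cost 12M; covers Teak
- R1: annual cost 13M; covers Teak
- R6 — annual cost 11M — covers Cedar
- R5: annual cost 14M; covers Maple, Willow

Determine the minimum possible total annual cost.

This is an integer covering problem.
Choose R4, R10, and R6: together they cover Teak, Cedar, Maple, Willow, Pine — every station.
Total annual cost: 7 + 12 + 11 = 30.
No cover costs less than 30.

30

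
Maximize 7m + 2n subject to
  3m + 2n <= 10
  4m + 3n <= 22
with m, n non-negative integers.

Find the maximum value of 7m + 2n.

Relaxing integrality, the LP optimum is 23.33 at (m,n) = (3.33, 0), which is not an integer point.
(m,n)=(3,0): 3·3+2·0=9≤10, 4·3+3·0=12≤22, objective 21.
(m,n)=(2,1): 3·2+2·1=8≤10, 4·2+3·1=11≤22, objective 16.
(m,n)=(2,0): 3·2+2·0=6≤10, 4·2+3·0=8≤22, objective 14.
Maximum is 21 at (m,n)=(3,0).

21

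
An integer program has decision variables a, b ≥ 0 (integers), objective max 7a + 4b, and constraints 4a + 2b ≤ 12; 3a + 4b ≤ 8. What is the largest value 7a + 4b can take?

Relaxing integrality, the LP optimum is 18.67 at (a,b) = (2.67, 0), which is not an integer point.
(a,b)=(2,0): 4·2+2·0=8≤12, 3·2+4·0=6≤8, objective 14.
(a,b)=(1,1): 4·1+2·1=6≤12, 3·1+4·1=7≤8, objective 11.
Maximum is 14 at (a,b)=(2,0).

14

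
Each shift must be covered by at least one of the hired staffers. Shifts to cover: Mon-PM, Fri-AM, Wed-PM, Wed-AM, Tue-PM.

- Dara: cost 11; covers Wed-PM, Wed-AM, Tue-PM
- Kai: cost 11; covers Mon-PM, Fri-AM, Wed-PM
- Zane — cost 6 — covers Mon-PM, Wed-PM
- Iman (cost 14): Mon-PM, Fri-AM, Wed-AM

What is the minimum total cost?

The greedy cost-per-new-shift heuristic would pick Zane, Dara, and Kai for 28, but a cheaper cover exists.
Choose Dara and Kai: together they cover Mon-PM, Fri-AM, Wed-PM, Wed-AM, Tue-PM — every shift.
Total cost: 11 + 11 = 22.
No cover costs less than 22.

22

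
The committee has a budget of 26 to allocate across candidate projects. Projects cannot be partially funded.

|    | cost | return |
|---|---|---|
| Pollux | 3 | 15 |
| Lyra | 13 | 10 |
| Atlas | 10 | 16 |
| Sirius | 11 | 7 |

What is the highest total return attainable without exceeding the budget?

41

Pollux + Lyra + Atlas: cost 3 + 13 + 10 = 26 ≤ 26, return 15 + 10 + 16 = 41.
Pollux + Atlas + Sirius: cost 3 + 10 + 11 = 24 ≤ 26, return 15 + 16 + 7 = 38.
Pollux + Atlas: cost 3 + 10 = 13 ≤ 26, return 15 + 16 = 31.
Best is Pollux, Lyra, and Atlas with total return 41.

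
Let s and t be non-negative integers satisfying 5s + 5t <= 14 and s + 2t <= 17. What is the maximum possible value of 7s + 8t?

Relaxing integrality, the LP optimum is 22.40 at (s,t) = (0, 2.8), which is not an integer point.
(s,t)=(0,2): 5·0+5·2=10≤14, 1·0+2·2=4≤17, objective 16.
(s,t)=(1,1): 5·1+5·1=10≤14, 1·1+2·1=3≤17, objective 15.
(s,t)=(0,1): 5·0+5·1=5≤14, 1·0+2·1=2≤17, objective 8.
Maximum is 16 at (s,t)=(0,2).

16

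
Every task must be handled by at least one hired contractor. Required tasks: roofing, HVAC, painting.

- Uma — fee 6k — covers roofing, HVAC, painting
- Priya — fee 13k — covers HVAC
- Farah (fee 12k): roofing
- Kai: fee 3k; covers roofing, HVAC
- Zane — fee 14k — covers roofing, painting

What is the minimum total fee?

6

Uma alone covers roofing, HVAC, painting — every task.
Total fee: 6.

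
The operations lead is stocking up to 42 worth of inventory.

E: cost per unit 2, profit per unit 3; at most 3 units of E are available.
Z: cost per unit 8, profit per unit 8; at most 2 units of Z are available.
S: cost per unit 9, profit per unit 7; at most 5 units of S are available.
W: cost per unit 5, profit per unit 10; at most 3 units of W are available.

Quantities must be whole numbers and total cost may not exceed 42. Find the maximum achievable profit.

56

This is a bounded integer knapsack.
Take 1×E, 2×Z, 1×S, and 3×W: cost 42 ≤ 42, profit 1·3 + 2·8 + 1·7 + 3·10 = 56.
W has the best ratio (10/5) and is taken to its limit of 3; remaining capacity is filled optimally with the others.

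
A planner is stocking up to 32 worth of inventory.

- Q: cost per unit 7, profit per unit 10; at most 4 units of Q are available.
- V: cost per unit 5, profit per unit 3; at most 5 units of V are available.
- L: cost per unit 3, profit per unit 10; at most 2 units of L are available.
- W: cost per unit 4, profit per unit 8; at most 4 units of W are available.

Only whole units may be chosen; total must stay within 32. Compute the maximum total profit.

64

2×Q, 2×L, and 3×W: cost 32 ≤ 32, profit 2·10 + 2·10 + 3·8 = 64.
1×Q, 2×L, and 4×W: cost 29 ≤ 32, profit 1·10 + 2·10 + 4·8 = 62.
Best is 64.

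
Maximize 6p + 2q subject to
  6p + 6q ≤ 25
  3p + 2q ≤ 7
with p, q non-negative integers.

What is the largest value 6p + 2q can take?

12

The continuous relaxation peaks at (2.33, 0) with value 14.00; rounding to a feasible lattice point costs some objective.
(p,q)=(2,0): 6·2+6·0=12≤25, 3·2+2·0=6≤7, objective 12.
(p,q)=(1,1): 6·1+6·1=12≤25, 3·1+2·1=5≤7, objective 8.
(p,q)=(1,0): 6·1+6·0=6≤25, 3·1+2·0=3≤7, objective 6.
No feasible integer point exceeds 12.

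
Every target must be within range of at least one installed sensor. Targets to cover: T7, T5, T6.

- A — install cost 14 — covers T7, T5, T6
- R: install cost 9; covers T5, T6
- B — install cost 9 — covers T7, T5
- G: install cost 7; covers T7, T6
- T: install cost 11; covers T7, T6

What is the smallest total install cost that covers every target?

The greedy cost-per-new-target heuristic would pick G and R for 16, but a cheaper cover exists.
A alone covers T7, T5, T6 — every target.
Total install cost: 14.
No cover costs less than 14.

14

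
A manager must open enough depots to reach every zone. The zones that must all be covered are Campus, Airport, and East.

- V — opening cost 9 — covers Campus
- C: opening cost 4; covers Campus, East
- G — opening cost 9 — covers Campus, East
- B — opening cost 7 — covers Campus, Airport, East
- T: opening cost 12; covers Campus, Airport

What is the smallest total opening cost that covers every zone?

The greedy cost-per-new-zone heuristic would pick C and B for 11, but a cheaper cover exists.
B alone covers Campus, Airport, East — every zone.
Total opening cost: 7.
No cover costs less than 7.

7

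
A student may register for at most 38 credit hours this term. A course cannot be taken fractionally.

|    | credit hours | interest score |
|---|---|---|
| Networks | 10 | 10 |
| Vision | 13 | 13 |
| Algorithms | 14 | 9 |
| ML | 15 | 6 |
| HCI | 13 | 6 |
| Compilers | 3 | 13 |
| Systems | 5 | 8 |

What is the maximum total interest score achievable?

Treat it as a binary knapsack problem.
Allowing fractional choices, the relaxed optimum would be about 48.5, but courses are indivisible.
Networks + Vision + Compilers + Systems: credit hours 10 + 13 + 3 + 5 = 31 ≤ 38, interest score 10 + 13 + 13 + 8 = 44.
Networks + Algorithms + Compilers + Systems: credit hours 10 + 14 + 3 + 5 = 32 ≤ 38, interest score 10 + 9 + 13 + 8 = 40.
Vision + Algorithms + Compilers + Systems: credit hours 13 + 14 + 3 + 5 = 35 ≤ 38, interest score 13 + 9 + 13 + 8 = 43.
Best is Networks, Vision, Compilers, and Systems with total interest score 44.

44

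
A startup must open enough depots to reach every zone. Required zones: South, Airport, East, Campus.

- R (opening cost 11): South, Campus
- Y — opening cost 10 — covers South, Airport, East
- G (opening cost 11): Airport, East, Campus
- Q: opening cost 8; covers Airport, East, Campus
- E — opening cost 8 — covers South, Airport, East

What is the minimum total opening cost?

16

Choose Q and E: together they cover South, Airport, East, Campus — every zone.
Total opening cost: 8 + 8 = 16.
No cover costs less than 16.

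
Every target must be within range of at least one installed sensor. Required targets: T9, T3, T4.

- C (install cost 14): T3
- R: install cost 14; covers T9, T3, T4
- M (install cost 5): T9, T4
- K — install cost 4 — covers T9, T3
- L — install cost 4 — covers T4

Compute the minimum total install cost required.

This is an integer covering problem.
Choose K and L: together they cover T9, T3, T4 — every target.
Total install cost: 4 + 4 = 8.
No cover costs less than 8.

8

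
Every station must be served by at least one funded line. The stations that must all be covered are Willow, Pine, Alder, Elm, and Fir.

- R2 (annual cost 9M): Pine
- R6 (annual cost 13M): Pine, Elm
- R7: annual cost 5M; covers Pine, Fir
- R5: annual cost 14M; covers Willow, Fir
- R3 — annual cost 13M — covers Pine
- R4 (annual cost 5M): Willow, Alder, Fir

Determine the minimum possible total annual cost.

18

Choose R6 and R4: together they cover Willow, Pine, Alder, Elm, Fir — every station.
Total annual cost: 13 + 5 = 18.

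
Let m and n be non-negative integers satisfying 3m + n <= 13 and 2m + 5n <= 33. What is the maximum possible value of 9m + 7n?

(m,n)=(3,4): 3·3+1·4=13≤13, 2·3+5·4=26≤33, objective 55.
(m,n)=(2,5): 3·2+1·5=11≤13, 2·2+5·5=29≤33, objective 53.
The best lattice point is (3,4), giving 55.

55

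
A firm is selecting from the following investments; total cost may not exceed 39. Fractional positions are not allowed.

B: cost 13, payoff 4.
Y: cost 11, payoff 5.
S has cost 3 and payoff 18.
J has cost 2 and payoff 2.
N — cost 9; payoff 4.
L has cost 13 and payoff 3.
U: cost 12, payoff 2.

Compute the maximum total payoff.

33

Take B, Y, S, J, and N: cost 13 + 11 + 3 + 2 + 9 = 38 ≤ 39, payoff 4 + 5 + 18 + 2 + 4 = 33.
No other feasible combination does better.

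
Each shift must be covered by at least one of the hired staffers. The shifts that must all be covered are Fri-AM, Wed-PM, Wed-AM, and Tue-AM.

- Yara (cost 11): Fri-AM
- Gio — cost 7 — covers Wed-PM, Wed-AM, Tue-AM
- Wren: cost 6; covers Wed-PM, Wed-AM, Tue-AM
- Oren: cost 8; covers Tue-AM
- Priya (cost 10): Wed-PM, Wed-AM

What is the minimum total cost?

Choose Yara and Wren: together they cover Fri-AM, Wed-PM, Wed-AM, Tue-AM — every shift.
Total cost: 11 + 6 = 17.
No cover costs less than 17.

17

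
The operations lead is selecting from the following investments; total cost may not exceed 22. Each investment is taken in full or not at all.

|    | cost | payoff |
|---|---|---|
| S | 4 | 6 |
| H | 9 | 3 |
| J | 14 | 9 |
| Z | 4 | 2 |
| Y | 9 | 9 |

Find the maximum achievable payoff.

Allowing fractional choices, the relaxed optimum would be about 20.8, but investments are indivisible.
S + Z + Y: cost 4 + 4 + 9 = 17 ≤ 22, payoff 6 + 2 + 9 = 17.
S + J + Z: cost 4 + 14 + 4 = 22 ≤ 22, payoff 6 + 9 + 2 = 17.
S + H + Y: cost 4 + 9 + 9 = 22 ≤ 22, payoff 6 + 3 + 9 = 18.
Best is S, H, and Y with total payoff 18.

18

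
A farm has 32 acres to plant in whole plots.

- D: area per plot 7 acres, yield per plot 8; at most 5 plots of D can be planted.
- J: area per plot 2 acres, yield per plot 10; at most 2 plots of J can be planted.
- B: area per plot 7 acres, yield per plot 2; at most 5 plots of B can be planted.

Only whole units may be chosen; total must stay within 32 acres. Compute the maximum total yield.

52

4×D and 2×J: area 32 ≤ 32, yield 4·8 + 2·10 = 52.
3×D, 2×J, and 1×B: area 32 ≤ 32, yield 3·8 + 2·10 + 1·2 = 46.
Best is 52.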